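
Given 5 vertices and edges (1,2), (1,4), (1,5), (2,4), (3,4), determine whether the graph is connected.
Yes (BFS from 1 visits [1, 2, 4, 5, 3] — all 5 vertices reached)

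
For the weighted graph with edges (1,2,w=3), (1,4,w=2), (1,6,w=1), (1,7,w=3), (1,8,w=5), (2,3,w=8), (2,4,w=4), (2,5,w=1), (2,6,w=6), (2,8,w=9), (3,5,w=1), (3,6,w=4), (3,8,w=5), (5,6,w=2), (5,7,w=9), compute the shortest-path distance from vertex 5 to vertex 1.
3 (path: 5 -> 6 -> 1; weights 2 + 1 = 3)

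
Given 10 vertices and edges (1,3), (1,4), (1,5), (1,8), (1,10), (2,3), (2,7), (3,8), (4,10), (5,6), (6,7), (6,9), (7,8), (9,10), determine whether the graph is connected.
Yes (BFS from 1 visits [1, 3, 4, 5, 8, 10, 2, 6, 7, 9] — all 10 vertices reached)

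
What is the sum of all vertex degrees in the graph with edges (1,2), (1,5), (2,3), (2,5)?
8 (handshake: sum of degrees = 2|E| = 2 x 4 = 8)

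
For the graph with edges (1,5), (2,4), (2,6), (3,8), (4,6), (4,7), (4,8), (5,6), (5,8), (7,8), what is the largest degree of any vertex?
4 (attained at vertices 4, 8)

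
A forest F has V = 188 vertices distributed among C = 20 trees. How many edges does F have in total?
168 (Each of the 20 component trees on V_i vertices has V_i - 1 edges; summing gives V - C = 188 - 20 = 168)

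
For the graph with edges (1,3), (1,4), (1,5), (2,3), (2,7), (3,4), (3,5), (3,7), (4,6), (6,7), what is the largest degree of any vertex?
5 (attained at vertex 3)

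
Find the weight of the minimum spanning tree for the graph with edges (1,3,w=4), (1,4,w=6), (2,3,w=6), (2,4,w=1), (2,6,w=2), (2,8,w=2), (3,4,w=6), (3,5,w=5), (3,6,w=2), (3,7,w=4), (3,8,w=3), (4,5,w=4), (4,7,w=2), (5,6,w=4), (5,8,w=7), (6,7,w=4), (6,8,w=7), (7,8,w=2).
17 (MST edges: (1,3,w=4), (2,4,w=1), (2,6,w=2), (2,8,w=2), (3,6,w=2), (4,5,w=4), (4,7,w=2); sum of weights 4 + 1 + 2 + 2 + 2 + 4 + 2 = 17)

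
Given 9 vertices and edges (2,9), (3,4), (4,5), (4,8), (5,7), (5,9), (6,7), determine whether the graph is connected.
No, it has 2 components: {1}, {2, 3, 4, 5, 6, 7, 8, 9}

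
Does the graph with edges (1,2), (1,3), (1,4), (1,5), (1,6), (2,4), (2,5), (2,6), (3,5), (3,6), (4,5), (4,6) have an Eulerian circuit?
No (2 vertices have odd degree: {1, 3}; Eulerian circuit requires 0)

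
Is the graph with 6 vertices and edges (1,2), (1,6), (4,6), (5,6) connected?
No, it has 2 components: {1, 2, 4, 5, 6}, {3}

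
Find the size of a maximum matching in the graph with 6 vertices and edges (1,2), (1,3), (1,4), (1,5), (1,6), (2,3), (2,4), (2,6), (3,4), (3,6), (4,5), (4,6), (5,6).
3 (matching: (1,3), (2,4), (5,6); upper bound floor(n/2) = floor(6/2) = 3)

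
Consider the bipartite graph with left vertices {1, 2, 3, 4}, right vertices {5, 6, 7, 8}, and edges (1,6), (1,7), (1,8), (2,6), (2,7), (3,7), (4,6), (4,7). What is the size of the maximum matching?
3 (matching: (1,8), (2,7), (4,6); upper bound min(|L|,|R|) = min(4,4) = 4)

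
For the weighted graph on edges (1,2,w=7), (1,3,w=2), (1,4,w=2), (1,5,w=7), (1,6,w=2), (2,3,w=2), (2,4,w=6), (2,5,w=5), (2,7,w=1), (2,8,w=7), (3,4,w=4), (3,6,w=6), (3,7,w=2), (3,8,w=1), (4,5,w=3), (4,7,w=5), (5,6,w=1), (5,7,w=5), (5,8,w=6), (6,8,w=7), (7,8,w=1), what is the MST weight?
10 (MST edges: (1,3,w=2), (1,4,w=2), (1,6,w=2), (2,7,w=1), (3,8,w=1), (5,6,w=1), (7,8,w=1); sum of weights 2 + 2 + 2 + 1 + 1 + 1 + 1 = 10)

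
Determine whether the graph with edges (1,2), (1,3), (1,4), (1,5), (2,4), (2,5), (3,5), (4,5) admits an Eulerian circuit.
No (2 vertices have odd degree: {2, 4}; Eulerian circuit requires 0)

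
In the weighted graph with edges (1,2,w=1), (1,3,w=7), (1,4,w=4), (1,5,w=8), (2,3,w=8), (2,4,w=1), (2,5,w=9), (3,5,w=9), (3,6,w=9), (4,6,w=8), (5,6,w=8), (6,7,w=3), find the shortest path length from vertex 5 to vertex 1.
8 (path: 5 -> 1; weights 8 = 8)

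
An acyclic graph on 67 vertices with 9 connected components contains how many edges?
58 (Each of the 9 component trees on V_i vertices has V_i - 1 edges; summing gives V - C = 67 - 9 = 58)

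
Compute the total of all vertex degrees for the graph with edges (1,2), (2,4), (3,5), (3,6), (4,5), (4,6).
12 (handshake: sum of degrees = 2|E| = 2 x 6 = 12)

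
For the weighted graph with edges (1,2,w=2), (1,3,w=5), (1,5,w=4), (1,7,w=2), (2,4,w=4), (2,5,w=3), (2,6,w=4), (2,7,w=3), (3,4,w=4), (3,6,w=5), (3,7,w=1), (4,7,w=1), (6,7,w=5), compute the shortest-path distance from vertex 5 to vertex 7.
6 (path: 5 -> 1 -> 7; weights 4 + 2 = 6)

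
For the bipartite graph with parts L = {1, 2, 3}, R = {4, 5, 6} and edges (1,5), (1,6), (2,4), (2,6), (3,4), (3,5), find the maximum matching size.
3 (matching: (1,6), (2,4), (3,5); upper bound min(|L|,|R|) = min(3,3) = 3)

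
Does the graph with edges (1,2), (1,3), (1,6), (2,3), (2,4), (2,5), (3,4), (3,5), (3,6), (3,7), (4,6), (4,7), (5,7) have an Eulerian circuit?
No (4 vertices have odd degree: {1, 5, 6, 7}; Eulerian circuit requires 0)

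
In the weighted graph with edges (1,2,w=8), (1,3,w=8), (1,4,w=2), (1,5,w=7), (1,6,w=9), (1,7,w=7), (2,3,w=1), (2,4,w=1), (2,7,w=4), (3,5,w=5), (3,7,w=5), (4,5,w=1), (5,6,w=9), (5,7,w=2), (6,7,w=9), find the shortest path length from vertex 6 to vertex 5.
9 (path: 6 -> 5; weights 9 = 9)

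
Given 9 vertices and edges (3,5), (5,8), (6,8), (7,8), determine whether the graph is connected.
No, it has 5 components: {1}, {2}, {3, 5, 6, 7, 8}, {4}, {9}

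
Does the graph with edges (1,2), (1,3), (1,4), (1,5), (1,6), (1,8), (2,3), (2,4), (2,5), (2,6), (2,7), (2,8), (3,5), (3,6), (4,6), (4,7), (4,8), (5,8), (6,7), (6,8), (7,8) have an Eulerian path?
Yes (the graph is connected and exactly 2 vertices have odd degree: {2, 4}; any Eulerian path must start and end at those)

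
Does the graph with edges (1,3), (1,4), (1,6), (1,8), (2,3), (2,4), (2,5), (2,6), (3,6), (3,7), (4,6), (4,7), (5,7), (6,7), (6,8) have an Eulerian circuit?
Yes (the graph is connected and all 8 vertices have even degree)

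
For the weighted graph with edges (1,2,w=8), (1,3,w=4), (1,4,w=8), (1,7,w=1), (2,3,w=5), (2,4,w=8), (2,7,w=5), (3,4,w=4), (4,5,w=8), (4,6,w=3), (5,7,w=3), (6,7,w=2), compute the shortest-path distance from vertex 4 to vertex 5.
8 (path: 4 -> 5; weights 8 = 8)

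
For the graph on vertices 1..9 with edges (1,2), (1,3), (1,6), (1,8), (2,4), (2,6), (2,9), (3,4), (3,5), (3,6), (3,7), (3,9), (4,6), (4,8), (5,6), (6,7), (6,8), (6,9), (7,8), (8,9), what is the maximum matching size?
4 (matching: (1,3), (2,9), (5,6), (7,8); upper bound floor(n/2) = floor(9/2) = 4)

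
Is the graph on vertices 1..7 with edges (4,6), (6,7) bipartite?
Yes. Partition: {1, 2, 3, 4, 5, 7}, {6}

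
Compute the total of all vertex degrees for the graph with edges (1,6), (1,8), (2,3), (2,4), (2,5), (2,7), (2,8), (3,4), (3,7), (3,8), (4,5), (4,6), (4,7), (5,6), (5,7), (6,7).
32 (handshake: sum of degrees = 2|E| = 2 x 16 = 32)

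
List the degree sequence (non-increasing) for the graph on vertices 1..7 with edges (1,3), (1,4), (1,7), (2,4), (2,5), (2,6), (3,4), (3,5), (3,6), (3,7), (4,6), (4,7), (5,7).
[5, 5, 4, 3, 3, 3, 3] (degrees: deg(1)=3, deg(2)=3, deg(3)=5, deg(4)=5, deg(5)=3, deg(6)=3, deg(7)=4)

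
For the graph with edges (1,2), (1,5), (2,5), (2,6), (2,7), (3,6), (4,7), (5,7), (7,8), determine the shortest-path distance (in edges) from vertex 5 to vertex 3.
3 (path: 5 -> 2 -> 6 -> 3, 3 edges)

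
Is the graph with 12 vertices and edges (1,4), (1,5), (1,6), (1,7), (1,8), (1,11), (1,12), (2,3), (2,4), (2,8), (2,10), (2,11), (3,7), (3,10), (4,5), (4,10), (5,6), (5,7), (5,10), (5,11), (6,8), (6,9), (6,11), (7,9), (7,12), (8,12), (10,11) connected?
Yes (BFS from 1 visits [1, 4, 5, 6, 7, 8, 11, 12, 2, 10, 9, 3] — all 12 vertices reached)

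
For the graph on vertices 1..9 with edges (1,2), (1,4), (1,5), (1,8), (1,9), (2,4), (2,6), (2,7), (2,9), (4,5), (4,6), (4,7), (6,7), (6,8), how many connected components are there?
2 (components: {1, 2, 4, 5, 6, 7, 8, 9}, {3})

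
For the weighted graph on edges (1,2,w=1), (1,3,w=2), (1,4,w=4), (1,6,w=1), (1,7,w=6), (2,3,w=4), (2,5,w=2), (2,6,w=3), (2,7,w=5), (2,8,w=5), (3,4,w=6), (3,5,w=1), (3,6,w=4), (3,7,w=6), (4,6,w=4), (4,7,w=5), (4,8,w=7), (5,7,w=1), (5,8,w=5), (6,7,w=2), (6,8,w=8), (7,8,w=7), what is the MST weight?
15 (MST edges: (1,2,w=1), (1,3,w=2), (1,4,w=4), (1,6,w=1), (2,8,w=5), (3,5,w=1), (5,7,w=1); sum of weights 1 + 2 + 4 + 1 + 5 + 1 + 1 = 15)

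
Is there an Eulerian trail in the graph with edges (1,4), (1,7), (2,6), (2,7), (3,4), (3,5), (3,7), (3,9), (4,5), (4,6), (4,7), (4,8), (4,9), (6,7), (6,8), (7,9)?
Yes (the graph is connected and exactly 2 vertices have odd degree: {4, 9}; any Eulerian path must start and end at those)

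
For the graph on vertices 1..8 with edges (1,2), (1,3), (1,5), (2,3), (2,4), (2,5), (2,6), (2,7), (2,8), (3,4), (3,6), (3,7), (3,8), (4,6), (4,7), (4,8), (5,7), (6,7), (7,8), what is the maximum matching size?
4 (matching: (1,5), (2,7), (3,6), (4,8); upper bound floor(n/2) = floor(8/2) = 4)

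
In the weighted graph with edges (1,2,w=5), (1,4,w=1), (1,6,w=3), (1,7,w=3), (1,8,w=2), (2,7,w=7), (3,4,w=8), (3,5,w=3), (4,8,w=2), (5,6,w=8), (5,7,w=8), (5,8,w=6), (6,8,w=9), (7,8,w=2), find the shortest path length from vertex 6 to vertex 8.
5 (path: 6 -> 1 -> 8; weights 3 + 2 = 5)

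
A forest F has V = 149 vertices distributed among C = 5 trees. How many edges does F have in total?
144 (Each of the 5 component trees on V_i vertices has V_i - 1 edges; summing gives V - C = 149 - 5 = 144)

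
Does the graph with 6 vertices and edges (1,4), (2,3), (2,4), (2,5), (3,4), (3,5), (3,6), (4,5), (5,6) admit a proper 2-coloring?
No (odd cycle of length 3: 2 -> 4 -> 3 -> 2)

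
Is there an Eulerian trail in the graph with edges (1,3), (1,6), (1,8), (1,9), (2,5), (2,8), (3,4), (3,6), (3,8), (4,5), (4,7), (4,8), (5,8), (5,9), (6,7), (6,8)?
Yes — and in fact it has an Eulerian circuit (the graph is connected and all 9 vertices have even degree)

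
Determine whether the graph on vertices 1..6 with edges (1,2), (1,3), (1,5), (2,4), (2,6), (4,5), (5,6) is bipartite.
Yes. Partition: {1, 4, 6}, {2, 3, 5}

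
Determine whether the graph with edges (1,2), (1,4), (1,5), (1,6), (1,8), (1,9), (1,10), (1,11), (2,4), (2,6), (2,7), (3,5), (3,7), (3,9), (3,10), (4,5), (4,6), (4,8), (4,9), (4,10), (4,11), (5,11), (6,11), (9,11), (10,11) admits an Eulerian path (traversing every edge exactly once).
Yes — and in fact it has an Eulerian circuit (the graph is connected and all 11 vertices have even degree)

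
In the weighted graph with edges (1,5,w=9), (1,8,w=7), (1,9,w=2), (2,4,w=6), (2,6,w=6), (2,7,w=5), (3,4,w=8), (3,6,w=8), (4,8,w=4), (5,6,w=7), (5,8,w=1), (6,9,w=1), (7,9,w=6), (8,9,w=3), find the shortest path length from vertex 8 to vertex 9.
3 (path: 8 -> 9; weights 3 = 3)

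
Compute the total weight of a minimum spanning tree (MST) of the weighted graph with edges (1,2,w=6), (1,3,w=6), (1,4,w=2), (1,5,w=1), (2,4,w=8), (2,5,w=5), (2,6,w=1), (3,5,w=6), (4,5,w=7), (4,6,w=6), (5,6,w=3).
13 (MST edges: (1,3,w=6), (1,4,w=2), (1,5,w=1), (2,6,w=1), (5,6,w=3); sum of weights 6 + 2 + 1 + 1 + 3 = 13)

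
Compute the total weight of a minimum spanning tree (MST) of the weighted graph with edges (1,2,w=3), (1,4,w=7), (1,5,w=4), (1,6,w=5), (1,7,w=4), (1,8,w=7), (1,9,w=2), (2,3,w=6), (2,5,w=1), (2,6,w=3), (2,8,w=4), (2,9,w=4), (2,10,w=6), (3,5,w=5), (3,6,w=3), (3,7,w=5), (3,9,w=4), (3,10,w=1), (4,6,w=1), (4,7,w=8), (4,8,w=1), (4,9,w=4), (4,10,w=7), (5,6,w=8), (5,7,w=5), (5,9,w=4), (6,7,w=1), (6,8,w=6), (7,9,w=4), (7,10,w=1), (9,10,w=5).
14 (MST edges: (1,2,w=3), (1,9,w=2), (2,5,w=1), (2,6,w=3), (3,10,w=1), (4,6,w=1), (4,8,w=1), (6,7,w=1), (7,10,w=1); sum of weights 3 + 2 + 1 + 3 + 1 + 1 + 1 + 1 + 1 = 14)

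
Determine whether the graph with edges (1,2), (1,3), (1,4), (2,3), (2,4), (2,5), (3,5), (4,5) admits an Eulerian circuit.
No (4 vertices have odd degree: {1, 3, 4, 5}; Eulerian circuit requires 0)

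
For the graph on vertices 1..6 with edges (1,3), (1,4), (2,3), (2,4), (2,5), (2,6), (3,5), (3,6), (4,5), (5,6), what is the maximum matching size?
3 (matching: (1,3), (2,6), (4,5); upper bound floor(n/2) = floor(6/2) = 3)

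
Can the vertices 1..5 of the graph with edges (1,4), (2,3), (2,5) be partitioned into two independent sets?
Yes. Partition: {1, 2}, {3, 4, 5}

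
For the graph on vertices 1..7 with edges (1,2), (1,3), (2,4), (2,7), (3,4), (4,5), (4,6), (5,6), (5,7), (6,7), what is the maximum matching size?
3 (matching: (1,3), (4,5), (6,7); upper bound floor(n/2) = floor(7/2) = 3)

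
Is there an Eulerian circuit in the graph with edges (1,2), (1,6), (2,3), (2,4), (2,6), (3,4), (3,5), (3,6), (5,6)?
Yes (the graph is connected and all 6 vertices have even degree)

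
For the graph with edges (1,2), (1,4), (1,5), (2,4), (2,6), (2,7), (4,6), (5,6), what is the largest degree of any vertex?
4 (attained at vertex 2)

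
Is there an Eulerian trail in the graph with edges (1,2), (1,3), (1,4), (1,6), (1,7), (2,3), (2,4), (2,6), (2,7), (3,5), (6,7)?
No (6 vertices have odd degree: {1, 2, 3, 5, 6, 7}; Eulerian path requires 0 or 2)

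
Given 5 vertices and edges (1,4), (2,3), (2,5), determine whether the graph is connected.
No, it has 2 components: {1, 4}, {2, 3, 5}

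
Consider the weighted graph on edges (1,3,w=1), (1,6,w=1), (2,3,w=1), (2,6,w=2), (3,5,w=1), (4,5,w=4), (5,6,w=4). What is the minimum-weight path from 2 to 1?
2 (path: 2 -> 3 -> 1; weights 1 + 1 = 2)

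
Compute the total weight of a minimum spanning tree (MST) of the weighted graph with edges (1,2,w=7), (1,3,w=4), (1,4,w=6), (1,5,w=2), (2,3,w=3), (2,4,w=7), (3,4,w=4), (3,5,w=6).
13 (MST edges: (1,3,w=4), (1,5,w=2), (2,3,w=3), (3,4,w=4); sum of weights 4 + 2 + 3 + 4 = 13)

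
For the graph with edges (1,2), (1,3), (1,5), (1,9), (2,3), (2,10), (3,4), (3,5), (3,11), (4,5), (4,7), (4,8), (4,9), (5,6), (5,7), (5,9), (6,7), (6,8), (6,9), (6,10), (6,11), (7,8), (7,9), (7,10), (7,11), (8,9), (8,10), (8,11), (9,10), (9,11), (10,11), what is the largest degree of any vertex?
8 (attained at vertex 9)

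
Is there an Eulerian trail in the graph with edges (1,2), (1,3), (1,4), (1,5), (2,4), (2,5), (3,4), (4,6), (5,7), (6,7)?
Yes (the graph is connected and exactly 2 vertices have odd degree: {2, 5}; any Eulerian path must start and end at those)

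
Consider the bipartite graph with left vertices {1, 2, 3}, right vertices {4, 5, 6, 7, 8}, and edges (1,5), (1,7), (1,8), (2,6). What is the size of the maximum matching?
2 (matching: (1,8), (2,6); upper bound min(|L|,|R|) = min(3,5) = 3)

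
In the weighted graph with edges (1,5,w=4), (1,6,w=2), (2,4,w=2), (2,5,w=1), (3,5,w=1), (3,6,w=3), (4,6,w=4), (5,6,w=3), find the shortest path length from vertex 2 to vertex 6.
4 (path: 2 -> 5 -> 6; weights 1 + 3 = 4)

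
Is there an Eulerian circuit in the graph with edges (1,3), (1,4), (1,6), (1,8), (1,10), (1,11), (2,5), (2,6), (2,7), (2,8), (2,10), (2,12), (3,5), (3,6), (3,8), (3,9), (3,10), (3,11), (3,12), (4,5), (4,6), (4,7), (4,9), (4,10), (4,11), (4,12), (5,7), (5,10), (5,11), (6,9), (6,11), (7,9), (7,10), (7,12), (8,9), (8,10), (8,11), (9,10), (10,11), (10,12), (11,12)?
Yes (the graph is connected and all 12 vertices have even degree)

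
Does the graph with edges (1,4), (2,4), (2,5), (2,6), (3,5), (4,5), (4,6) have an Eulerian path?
No (4 vertices have odd degree: {1, 2, 3, 5}; Eulerian path requires 0 or 2)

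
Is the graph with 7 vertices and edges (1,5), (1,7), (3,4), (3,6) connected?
No, it has 3 components: {1, 5, 7}, {2}, {3, 4, 6}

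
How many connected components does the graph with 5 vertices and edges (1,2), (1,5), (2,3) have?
2 (components: {1, 2, 3, 5}, {4})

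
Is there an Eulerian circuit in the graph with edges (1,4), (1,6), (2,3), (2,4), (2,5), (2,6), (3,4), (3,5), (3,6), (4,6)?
Yes (the graph is connected and all 6 vertices have even degree)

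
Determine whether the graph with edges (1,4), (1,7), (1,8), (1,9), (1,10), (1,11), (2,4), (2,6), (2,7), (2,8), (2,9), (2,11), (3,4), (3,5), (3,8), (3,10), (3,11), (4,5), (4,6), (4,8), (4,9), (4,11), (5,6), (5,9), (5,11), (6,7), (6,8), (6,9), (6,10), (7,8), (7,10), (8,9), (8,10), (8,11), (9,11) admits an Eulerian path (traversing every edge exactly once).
No (8 vertices have odd degree: {3, 5, 6, 7, 8, 9, 10, 11}; Eulerian path requires 0 or 2)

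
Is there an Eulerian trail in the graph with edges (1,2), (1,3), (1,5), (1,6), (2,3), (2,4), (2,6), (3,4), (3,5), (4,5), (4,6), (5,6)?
Yes — and in fact it has an Eulerian circuit (the graph is connected and all 6 vertices have even degree)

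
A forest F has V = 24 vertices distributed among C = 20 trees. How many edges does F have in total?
4 (Each of the 20 component trees on V_i vertices has V_i - 1 edges; summing gives V - C = 24 - 20 = 4)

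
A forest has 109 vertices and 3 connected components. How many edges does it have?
106 (Each of the 3 component trees on V_i vertices has V_i - 1 edges; summing gives V - C = 109 - 3 = 106)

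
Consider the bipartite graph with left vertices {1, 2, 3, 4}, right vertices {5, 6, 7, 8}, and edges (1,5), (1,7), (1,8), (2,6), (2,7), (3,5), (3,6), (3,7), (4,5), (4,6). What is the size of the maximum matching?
4 (matching: (1,8), (2,7), (3,6), (4,5); upper bound min(|L|,|R|) = min(4,4) = 4)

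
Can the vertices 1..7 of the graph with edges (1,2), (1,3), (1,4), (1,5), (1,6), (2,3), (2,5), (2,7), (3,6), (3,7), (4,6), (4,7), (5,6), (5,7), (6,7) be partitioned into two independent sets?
No (odd cycle of length 3: 3 -> 1 -> 2 -> 3)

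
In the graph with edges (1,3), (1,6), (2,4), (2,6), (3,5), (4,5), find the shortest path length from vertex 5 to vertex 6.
3 (path: 5 -> 3 -> 1 -> 6, 3 edges)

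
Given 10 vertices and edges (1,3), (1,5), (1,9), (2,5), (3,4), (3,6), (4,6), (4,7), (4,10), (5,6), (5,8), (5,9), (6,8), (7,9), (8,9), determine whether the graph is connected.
Yes (BFS from 1 visits [1, 3, 5, 9, 4, 6, 2, 8, 7, 10] — all 10 vertices reached)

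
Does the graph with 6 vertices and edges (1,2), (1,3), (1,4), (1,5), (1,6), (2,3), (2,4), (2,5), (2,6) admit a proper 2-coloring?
No (odd cycle of length 3: 3 -> 1 -> 2 -> 3)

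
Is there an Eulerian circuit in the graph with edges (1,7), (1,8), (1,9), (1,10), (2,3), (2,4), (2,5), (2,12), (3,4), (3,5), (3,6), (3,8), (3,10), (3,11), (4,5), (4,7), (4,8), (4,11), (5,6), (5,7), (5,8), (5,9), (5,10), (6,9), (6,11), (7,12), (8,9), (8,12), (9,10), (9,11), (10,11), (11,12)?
No (2 vertices have odd degree: {3, 10}; Eulerian circuit requires 0)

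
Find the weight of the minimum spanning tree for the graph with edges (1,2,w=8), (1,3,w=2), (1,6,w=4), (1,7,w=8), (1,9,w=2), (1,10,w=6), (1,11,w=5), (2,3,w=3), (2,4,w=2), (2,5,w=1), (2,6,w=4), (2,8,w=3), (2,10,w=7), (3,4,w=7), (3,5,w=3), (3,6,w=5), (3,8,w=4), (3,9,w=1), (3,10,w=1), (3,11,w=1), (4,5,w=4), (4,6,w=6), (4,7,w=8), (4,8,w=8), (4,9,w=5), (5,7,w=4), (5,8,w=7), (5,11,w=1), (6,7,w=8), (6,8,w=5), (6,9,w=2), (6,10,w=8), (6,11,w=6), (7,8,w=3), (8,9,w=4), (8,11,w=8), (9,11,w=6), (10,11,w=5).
17 (MST edges: (1,3,w=2), (2,4,w=2), (2,5,w=1), (2,8,w=3), (3,9,w=1), (3,10,w=1), (3,11,w=1), (5,11,w=1), (6,9,w=2), (7,8,w=3); sum of weights 2 + 2 + 1 + 3 + 1 + 1 + 1 + 1 + 2 + 3 = 17)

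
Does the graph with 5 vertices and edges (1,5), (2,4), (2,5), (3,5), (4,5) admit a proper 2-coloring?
No (odd cycle of length 3: 4 -> 5 -> 2 -> 4)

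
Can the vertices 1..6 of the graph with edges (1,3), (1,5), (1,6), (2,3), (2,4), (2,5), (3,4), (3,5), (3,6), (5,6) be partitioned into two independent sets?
No (odd cycle of length 3: 3 -> 1 -> 6 -> 3)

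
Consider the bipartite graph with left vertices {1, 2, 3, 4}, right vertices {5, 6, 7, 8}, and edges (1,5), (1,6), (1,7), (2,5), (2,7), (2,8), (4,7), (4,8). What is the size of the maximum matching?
3 (matching: (1,6), (2,8), (4,7); upper bound min(|L|,|R|) = min(4,4) = 4)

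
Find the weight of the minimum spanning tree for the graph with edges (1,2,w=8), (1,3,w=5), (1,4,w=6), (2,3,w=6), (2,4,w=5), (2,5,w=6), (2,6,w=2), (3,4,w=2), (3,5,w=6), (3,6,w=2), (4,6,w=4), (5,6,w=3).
14 (MST edges: (1,3,w=5), (2,6,w=2), (3,4,w=2), (3,6,w=2), (5,6,w=3); sum of weights 5 + 2 + 2 + 2 + 3 = 14)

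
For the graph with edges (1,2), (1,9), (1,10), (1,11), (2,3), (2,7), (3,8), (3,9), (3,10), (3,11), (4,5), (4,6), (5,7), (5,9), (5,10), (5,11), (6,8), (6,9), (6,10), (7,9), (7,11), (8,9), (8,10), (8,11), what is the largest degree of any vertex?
6 (attained at vertex 9)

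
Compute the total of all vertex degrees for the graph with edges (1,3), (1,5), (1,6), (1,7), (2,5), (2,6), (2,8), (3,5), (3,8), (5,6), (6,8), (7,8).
24 (handshake: sum of degrees = 2|E| = 2 x 12 = 24)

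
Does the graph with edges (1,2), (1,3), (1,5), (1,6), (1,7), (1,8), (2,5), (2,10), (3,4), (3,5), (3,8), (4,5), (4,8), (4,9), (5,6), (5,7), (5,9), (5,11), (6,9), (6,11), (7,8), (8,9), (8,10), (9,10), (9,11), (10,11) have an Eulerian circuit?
No (2 vertices have odd degree: {2, 7}; Eulerian circuit requires 0)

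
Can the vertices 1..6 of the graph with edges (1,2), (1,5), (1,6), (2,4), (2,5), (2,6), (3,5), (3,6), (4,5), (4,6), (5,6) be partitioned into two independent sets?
No (odd cycle of length 3: 2 -> 1 -> 5 -> 2)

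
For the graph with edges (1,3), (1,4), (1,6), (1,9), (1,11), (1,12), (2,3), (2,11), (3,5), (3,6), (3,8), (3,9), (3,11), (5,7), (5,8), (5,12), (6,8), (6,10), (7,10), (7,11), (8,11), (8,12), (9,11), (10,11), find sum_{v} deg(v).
48 (handshake: sum of degrees = 2|E| = 2 x 24 = 48)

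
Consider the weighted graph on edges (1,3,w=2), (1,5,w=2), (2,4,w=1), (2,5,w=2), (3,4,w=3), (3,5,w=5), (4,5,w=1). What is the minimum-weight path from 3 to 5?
4 (path: 3 -> 1 -> 5; weights 2 + 2 = 4)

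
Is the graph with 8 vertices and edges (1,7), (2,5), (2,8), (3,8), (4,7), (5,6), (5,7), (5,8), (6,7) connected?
Yes (BFS from 1 visits [1, 7, 4, 5, 6, 2, 8, 3] — all 8 vertices reached)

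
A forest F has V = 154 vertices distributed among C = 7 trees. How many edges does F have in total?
147 (Each of the 7 component trees on V_i vertices has V_i - 1 edges; summing gives V - C = 154 - 7 = 147)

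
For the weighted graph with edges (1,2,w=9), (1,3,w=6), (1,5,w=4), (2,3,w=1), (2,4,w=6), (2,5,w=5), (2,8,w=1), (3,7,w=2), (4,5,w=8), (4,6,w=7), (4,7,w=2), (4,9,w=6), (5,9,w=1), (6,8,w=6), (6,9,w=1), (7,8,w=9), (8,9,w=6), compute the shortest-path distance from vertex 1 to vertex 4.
10 (path: 1 -> 3 -> 7 -> 4; weights 6 + 2 + 2 = 10)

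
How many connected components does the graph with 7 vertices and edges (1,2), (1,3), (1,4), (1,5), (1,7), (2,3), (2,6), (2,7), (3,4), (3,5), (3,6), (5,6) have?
1 (components: {1, 2, 3, 4, 5, 6, 7})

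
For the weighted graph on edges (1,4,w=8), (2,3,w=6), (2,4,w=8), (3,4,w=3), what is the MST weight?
17 (MST edges: (1,4,w=8), (2,3,w=6), (3,4,w=3); sum of weights 8 + 6 + 3 = 17)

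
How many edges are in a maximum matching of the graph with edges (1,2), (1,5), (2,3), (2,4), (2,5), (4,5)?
2 (matching: (2,3), (4,5); upper bound floor(n/2) = floor(5/2) = 2)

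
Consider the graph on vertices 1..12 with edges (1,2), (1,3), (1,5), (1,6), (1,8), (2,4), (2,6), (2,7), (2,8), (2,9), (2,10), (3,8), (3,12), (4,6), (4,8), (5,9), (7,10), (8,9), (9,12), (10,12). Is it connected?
No, it has 2 components: {1, 2, 3, 4, 5, 6, 7, 8, 9, 10, 12}, {11}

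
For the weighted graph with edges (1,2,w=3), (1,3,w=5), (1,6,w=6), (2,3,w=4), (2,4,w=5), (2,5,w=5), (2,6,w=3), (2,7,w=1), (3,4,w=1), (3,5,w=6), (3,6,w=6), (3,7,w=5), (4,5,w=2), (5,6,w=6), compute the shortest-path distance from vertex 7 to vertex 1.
4 (path: 7 -> 2 -> 1; weights 1 + 3 = 4)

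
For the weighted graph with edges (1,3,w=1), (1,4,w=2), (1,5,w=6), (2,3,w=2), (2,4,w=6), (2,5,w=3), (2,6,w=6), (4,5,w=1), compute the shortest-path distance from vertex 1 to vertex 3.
1 (path: 1 -> 3; weights 1 = 1)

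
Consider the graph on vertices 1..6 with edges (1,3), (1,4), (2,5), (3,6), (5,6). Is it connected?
Yes (BFS from 1 visits [1, 3, 4, 6, 5, 2] — all 6 vertices reached)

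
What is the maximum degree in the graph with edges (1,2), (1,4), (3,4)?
2 (attained at vertices 1, 4)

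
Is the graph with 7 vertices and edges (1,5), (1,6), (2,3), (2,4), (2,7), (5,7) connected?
Yes (BFS from 1 visits [1, 5, 6, 7, 2, 3, 4] — all 7 vertices reached)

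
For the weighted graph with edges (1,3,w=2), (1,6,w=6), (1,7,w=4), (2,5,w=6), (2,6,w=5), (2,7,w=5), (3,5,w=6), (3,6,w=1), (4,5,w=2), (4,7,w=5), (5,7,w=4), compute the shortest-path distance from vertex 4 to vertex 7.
5 (path: 4 -> 7; weights 5 = 5)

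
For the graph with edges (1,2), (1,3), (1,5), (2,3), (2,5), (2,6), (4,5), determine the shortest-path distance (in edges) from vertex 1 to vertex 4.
2 (path: 1 -> 5 -> 4, 2 edges)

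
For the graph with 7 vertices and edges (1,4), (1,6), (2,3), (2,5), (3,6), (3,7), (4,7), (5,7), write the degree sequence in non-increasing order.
[3, 3, 2, 2, 2, 2, 2] (degrees: deg(1)=2, deg(2)=2, deg(3)=3, deg(4)=2, deg(5)=2, deg(6)=2, deg(7)=3)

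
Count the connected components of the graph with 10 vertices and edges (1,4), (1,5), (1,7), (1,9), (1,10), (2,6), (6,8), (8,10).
2 (components: {1, 2, 4, 5, 6, 7, 8, 9, 10}, {3})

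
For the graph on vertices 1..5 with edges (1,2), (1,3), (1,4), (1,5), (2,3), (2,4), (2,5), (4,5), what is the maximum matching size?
2 (matching: (1,5), (2,4); upper bound floor(n/2) = floor(5/2) = 2)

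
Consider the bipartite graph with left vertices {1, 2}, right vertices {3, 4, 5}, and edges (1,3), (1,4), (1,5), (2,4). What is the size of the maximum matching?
2 (matching: (1,5), (2,4); upper bound min(|L|,|R|) = min(2,3) = 2)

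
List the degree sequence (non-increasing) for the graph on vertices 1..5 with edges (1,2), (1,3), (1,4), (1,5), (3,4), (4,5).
[4, 3, 2, 2, 1] (degrees: deg(1)=4, deg(2)=1, deg(3)=2, deg(4)=3, deg(5)=2)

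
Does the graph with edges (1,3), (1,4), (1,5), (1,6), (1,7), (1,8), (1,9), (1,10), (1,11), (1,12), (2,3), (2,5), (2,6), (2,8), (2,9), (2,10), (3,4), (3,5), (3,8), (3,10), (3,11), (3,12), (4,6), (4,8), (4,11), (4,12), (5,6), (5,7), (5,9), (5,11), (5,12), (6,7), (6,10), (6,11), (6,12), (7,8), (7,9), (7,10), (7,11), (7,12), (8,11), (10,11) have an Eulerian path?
Yes — and in fact it has an Eulerian circuit (the graph is connected and all 12 vertices have even degree)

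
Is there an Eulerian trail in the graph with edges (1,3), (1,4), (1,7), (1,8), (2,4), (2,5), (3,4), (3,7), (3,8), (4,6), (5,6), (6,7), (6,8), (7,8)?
Yes — and in fact it has an Eulerian circuit (the graph is connected and all 8 vertices have even degree)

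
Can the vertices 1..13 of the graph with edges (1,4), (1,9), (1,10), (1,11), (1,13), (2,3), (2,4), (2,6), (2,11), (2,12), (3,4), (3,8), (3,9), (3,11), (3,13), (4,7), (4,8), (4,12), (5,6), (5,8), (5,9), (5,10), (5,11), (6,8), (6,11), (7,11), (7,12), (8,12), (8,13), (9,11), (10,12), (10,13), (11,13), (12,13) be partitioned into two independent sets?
No (odd cycle of length 3: 9 -> 1 -> 11 -> 9)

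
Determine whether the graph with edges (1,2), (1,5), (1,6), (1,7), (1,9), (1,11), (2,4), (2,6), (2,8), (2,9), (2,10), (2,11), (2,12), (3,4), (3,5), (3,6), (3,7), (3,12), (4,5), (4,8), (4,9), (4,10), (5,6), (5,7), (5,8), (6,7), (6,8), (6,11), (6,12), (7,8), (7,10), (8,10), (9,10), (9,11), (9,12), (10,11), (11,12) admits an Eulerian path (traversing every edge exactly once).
Yes (the graph is connected and exactly 2 vertices have odd degree: {3, 12}; any Eulerian path must start and end at those)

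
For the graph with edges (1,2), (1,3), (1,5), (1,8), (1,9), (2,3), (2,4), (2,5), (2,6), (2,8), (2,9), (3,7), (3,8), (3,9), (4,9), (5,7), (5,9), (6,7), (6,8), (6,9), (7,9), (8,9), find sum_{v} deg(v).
44 (handshake: sum of degrees = 2|E| = 2 x 22 = 44)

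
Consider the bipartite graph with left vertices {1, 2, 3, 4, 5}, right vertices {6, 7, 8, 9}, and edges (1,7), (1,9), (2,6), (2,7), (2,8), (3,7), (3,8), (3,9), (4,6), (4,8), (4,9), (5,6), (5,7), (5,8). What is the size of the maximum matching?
4 (matching: (1,9), (2,8), (3,7), (4,6); upper bound min(|L|,|R|) = min(5,4) = 4)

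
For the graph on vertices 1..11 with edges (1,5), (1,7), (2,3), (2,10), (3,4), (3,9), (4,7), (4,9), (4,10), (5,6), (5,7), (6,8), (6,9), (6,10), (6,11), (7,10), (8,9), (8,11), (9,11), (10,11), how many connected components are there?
1 (components: {1, 2, 3, 4, 5, 6, 7, 8, 9, 10, 11})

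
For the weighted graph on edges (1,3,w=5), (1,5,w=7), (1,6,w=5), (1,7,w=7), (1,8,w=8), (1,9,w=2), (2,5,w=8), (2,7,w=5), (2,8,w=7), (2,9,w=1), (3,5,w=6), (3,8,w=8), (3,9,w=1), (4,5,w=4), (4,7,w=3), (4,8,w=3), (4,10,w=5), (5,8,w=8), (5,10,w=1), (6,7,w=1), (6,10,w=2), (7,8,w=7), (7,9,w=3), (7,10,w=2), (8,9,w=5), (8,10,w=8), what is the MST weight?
17 (MST edges: (1,9,w=2), (2,9,w=1), (3,9,w=1), (4,7,w=3), (4,8,w=3), (5,10,w=1), (6,7,w=1), (6,10,w=2), (7,9,w=3); sum of weights 2 + 1 + 1 + 3 + 3 + 1 + 1 + 2 + 3 = 17)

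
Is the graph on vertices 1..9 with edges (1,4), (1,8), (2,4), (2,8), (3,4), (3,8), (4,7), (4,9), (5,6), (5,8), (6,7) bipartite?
Yes. Partition: {1, 2, 3, 5, 7, 9}, {4, 6, 8}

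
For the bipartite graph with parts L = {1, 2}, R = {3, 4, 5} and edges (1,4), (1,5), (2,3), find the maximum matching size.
2 (matching: (1,5), (2,3); upper bound min(|L|,|R|) = min(2,3) = 2)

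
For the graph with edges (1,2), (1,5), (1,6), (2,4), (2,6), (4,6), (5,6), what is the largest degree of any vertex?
4 (attained at vertex 6)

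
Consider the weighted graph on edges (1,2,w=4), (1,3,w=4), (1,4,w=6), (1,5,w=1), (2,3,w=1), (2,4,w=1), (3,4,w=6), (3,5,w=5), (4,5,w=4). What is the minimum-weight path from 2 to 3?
1 (path: 2 -> 3; weights 1 = 1)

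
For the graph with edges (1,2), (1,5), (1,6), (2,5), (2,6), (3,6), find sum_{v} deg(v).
12 (handshake: sum of degrees = 2|E| = 2 x 6 = 12)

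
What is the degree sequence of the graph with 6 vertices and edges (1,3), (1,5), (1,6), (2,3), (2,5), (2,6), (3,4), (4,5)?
[3, 3, 3, 3, 2, 2] (degrees: deg(1)=3, deg(2)=3, deg(3)=3, deg(4)=2, deg(5)=3, deg(6)=2)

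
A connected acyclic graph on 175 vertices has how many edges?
174 (A tree on V vertices has V - 1 edges, so 175 - 1 = 174)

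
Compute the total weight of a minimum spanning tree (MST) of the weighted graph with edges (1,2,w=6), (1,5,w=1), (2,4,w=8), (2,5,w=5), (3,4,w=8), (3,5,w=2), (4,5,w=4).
12 (MST edges: (1,5,w=1), (2,5,w=5), (3,5,w=2), (4,5,w=4); sum of weights 1 + 5 + 2 + 4 = 12)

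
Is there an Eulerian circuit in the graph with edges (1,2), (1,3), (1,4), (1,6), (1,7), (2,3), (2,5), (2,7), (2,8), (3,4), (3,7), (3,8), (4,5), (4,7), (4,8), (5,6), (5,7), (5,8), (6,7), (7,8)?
No (8 vertices have odd degree: {1, 2, 3, 4, 5, 6, 7, 8}; Eulerian circuit requires 0)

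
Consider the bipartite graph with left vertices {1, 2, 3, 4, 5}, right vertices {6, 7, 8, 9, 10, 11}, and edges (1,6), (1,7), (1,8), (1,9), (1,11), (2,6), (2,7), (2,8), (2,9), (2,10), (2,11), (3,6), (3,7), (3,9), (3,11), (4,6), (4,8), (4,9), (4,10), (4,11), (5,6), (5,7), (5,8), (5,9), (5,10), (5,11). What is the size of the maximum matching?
5 (matching: (1,11), (2,10), (3,9), (4,8), (5,7); upper bound min(|L|,|R|) = min(5,6) = 5)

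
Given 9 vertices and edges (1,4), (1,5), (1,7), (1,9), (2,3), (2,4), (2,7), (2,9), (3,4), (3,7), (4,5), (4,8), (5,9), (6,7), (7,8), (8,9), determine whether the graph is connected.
Yes (BFS from 1 visits [1, 4, 5, 7, 9, 2, 3, 8, 6] — all 9 vertices reached)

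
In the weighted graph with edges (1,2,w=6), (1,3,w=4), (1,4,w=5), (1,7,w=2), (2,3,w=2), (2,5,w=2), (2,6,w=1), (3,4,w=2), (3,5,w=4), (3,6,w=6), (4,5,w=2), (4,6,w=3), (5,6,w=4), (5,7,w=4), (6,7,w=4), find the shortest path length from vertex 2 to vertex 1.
6 (path: 2 -> 1; weights 6 = 6)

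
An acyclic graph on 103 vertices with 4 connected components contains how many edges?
99 (Each of the 4 component trees on V_i vertices has V_i - 1 edges; summing gives V - C = 103 - 4 = 99)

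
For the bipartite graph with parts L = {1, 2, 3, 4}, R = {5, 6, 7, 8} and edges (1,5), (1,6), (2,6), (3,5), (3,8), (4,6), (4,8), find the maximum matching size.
3 (matching: (1,6), (3,5), (4,8); upper bound min(|L|,|R|) = min(4,4) = 4)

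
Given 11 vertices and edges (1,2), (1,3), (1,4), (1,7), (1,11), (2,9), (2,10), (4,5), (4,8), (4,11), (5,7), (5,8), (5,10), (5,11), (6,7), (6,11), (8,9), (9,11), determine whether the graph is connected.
Yes (BFS from 1 visits [1, 2, 3, 4, 7, 11, 9, 10, 5, 8, 6] — all 11 vertices reached)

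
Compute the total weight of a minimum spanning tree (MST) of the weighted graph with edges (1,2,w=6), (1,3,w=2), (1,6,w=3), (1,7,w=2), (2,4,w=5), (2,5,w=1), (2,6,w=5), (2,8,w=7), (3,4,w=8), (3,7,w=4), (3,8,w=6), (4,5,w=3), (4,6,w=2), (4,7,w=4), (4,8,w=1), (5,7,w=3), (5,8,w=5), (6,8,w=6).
14 (MST edges: (1,3,w=2), (1,6,w=3), (1,7,w=2), (2,5,w=1), (4,5,w=3), (4,6,w=2), (4,8,w=1); sum of weights 2 + 3 + 2 + 1 + 3 + 2 + 1 = 14)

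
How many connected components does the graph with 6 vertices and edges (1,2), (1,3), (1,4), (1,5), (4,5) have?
2 (components: {1, 2, 3, 4, 5}, {6})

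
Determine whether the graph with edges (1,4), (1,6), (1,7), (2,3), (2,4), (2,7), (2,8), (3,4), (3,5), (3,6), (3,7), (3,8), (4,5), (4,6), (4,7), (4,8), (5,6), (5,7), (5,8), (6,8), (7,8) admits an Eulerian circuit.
No (4 vertices have odd degree: {1, 4, 5, 6}; Eulerian circuit requires 0)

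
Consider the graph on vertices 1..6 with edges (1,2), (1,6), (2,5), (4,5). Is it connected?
No, it has 2 components: {1, 2, 4, 5, 6}, {3}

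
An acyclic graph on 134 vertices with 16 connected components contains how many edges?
118 (Each of the 16 component trees on V_i vertices has V_i - 1 edges; summing gives V - C = 134 - 16 = 118)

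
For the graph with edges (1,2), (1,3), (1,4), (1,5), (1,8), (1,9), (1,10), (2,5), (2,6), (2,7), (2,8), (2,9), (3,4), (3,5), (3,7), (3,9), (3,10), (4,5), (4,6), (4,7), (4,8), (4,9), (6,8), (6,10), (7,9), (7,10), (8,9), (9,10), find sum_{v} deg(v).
56 (handshake: sum of degrees = 2|E| = 2 x 28 = 56)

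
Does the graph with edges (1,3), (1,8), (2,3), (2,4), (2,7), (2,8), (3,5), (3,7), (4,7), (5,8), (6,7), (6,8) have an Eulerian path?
Yes — and in fact it has an Eulerian circuit (the graph is connected and all 8 vertices have even degree)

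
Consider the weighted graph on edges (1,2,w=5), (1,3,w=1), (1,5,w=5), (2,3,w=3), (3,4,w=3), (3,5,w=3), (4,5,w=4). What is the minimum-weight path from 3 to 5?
3 (path: 3 -> 5; weights 3 = 3)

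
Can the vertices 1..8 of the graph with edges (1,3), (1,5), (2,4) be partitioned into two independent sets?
Yes. Partition: {1, 2, 6, 7, 8}, {3, 4, 5}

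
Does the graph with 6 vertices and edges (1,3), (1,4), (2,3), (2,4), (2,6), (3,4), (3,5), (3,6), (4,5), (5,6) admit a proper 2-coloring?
No (odd cycle of length 3: 4 -> 1 -> 3 -> 4)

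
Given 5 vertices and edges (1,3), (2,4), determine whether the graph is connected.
No, it has 3 components: {1, 3}, {2, 4}, {5}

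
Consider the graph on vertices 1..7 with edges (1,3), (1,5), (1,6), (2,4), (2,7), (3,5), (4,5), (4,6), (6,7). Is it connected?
Yes (BFS from 1 visits [1, 3, 5, 6, 4, 7, 2] — all 7 vertices reached)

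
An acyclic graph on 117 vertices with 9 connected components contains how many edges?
108 (Each of the 9 component trees on V_i vertices has V_i - 1 edges; summing gives V - C = 117 - 9 = 108)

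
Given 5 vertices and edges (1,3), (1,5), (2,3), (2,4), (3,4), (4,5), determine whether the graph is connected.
Yes (BFS from 1 visits [1, 3, 5, 2, 4] — all 5 vertices reached)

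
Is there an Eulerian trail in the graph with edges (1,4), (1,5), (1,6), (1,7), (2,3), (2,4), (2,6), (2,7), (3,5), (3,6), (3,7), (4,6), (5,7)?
Yes (the graph is connected and exactly 2 vertices have odd degree: {4, 5}; any Eulerian path must start and end at those)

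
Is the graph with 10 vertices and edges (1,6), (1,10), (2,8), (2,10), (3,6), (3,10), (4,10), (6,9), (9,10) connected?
No, it has 3 components: {1, 2, 3, 4, 6, 8, 9, 10}, {5}, {7}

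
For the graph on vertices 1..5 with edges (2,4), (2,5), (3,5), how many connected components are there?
2 (components: {1}, {2, 3, 4, 5})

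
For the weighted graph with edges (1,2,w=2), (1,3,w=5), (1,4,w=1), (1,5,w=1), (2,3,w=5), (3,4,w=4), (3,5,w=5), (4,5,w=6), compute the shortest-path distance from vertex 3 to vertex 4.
4 (path: 3 -> 4; weights 4 = 4)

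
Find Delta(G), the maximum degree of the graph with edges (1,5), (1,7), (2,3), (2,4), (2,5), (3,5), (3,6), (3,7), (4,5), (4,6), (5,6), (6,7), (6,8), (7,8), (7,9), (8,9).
5 (attained at vertices 5, 6, 7)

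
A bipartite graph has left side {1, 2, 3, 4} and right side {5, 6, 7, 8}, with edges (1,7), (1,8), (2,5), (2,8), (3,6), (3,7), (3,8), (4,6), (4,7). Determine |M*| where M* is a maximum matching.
4 (matching: (1,8), (2,5), (3,7), (4,6); upper bound min(|L|,|R|) = min(4,4) = 4)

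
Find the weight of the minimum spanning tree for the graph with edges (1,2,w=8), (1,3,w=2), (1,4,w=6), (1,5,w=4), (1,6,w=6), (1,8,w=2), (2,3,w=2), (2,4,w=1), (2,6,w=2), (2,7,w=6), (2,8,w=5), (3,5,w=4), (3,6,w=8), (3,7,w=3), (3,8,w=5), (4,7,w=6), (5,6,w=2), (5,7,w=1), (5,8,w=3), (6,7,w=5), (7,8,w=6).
12 (MST edges: (1,3,w=2), (1,8,w=2), (2,3,w=2), (2,4,w=1), (2,6,w=2), (5,6,w=2), (5,7,w=1); sum of weights 2 + 2 + 2 + 1 + 2 + 2 + 1 = 12)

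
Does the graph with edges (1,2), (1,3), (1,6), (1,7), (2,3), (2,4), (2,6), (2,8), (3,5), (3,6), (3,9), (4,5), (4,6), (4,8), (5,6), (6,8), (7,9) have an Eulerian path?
No (4 vertices have odd degree: {2, 3, 5, 8}; Eulerian path requires 0 or 2)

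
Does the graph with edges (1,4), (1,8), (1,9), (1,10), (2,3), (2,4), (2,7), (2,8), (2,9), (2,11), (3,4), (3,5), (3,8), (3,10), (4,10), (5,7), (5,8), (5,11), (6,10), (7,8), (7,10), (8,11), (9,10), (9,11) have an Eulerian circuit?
No (2 vertices have odd degree: {3, 6}; Eulerian circuit requires 0)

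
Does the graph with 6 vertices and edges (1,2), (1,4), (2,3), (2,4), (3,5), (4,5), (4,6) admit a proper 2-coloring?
No (odd cycle of length 3: 4 -> 1 -> 2 -> 4)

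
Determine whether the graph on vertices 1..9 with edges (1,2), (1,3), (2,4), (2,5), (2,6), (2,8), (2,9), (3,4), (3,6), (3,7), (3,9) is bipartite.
Yes. Partition: {1, 4, 5, 6, 7, 8, 9}, {2, 3}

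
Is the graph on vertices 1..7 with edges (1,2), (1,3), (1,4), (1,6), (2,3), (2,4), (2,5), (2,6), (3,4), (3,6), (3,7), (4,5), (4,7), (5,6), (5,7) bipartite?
No (odd cycle of length 3: 3 -> 1 -> 2 -> 3)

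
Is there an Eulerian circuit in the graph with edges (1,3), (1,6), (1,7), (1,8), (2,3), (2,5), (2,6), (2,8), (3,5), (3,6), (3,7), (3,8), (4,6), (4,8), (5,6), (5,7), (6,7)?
Yes (the graph is connected and all 8 vertices have even degree)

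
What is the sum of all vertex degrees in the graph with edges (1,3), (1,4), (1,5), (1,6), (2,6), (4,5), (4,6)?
14 (handshake: sum of degrees = 2|E| = 2 x 7 = 14)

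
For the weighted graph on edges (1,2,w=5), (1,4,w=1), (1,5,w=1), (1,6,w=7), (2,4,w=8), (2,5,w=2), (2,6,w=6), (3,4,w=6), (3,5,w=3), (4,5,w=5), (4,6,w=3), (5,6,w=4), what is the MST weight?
10 (MST edges: (1,4,w=1), (1,5,w=1), (2,5,w=2), (3,5,w=3), (4,6,w=3); sum of weights 1 + 1 + 2 + 3 + 3 = 10)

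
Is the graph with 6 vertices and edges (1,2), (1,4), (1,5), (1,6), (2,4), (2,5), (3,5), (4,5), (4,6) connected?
Yes (BFS from 1 visits [1, 2, 4, 5, 6, 3] — all 6 vertices reached)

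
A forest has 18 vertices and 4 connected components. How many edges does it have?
14 (Each of the 4 component trees on V_i vertices has V_i - 1 edges; summing gives V - C = 18 - 4 = 14)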